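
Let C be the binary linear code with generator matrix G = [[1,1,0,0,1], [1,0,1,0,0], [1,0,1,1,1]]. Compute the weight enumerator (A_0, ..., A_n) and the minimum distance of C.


Weight distribution: A_0 = 1, A_2 = 2, A_3 = 4, A_4 = 1. Minimum distance d = 2.

Enumerate all 2^3 = 8 messages m ∈ F_2^3.
For each, compute codeword c = mG in F_2^5, then tally its weight.
  m = 000 → c = 00000, weight = 0.
  m = 100 → c = 11001, weight = 3.
  m = 010 → c = 10100, weight = 2.
  m = 110 → c = 01101, weight = 3.
  m = 001 → c = 10111, weight = 4.
  m = 101 → c = 01110, weight = 3.
  m = 011 → c = 00011, weight = 2.
  m = 111 → c = 11010, weight = 3.
Tally weights:
  weight 0: 1 codewords.
  weight 2: 2 codewords.
  weight 3: 4 codewords.
  weight 4: 1 codewords.
Minimum distance d = smallest w > 0 with A_w > 0 = 2.
Sanity: Σ A_w = 8 = 2^3 = 8 ✓.


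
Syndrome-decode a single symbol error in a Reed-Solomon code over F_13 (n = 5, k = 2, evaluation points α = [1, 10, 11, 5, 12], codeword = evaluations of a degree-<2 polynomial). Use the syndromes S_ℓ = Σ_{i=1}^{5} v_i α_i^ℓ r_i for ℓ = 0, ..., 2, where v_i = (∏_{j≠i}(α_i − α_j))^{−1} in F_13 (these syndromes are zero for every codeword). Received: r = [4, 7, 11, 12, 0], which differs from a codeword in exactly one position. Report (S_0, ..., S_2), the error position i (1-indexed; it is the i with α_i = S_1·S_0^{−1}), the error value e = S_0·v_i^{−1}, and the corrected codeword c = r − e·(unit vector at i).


S = (2, 7, 5), error at position 2, error magnitude e = 11, c = [4, 9, 11, 12, 0].

Step 1: column multipliers v_i = (∏_{j≠i}(α_i − α_j))^{−1} mod 13.
  i = 1 (α = 1): (1−10)(1−11)(1−5)(1−12) = (−9)·(−10)·(−4)·(−11) = 3960 ≡ 8, so v_1 = 8^{−1} = 5 (mod 13).
  i = 2 (α = 10): (10−1)(10−11)(10−5)(10−12) = 9·(−1)·5·(−2) = 90 ≡ 12, so v_2 = 12^{−1} = 12 (mod 13).
  i = 3 (α = 11): (11−1)(11−10)(11−5)(11−12) = 10·1·6·(−1) = −60 ≡ 5, so v_3 = 5^{−1} = 8 (mod 13).
  i = 4 (α = 5): (5−1)(5−10)(5−11)(5−12) = 4·(−5)·(−6)·(−7) = −840 ≡ 5, so v_4 = 5^{−1} = 8 (mod 13).
  i = 5 (α = 12): (12−1)(12−10)(12−11)(12−5) = 11·2·1·7 = 154 ≡ 11, so v_5 = 11^{−1} = 6 (mod 13).
  v = [5, 12, 8, 8, 6].
Step 2: syndromes of r = [4, 7, 11, 12, 0] (all sums mod 13).
  S_0 = Σ v_i r_i = 5·4 + 12·7 + 8·11 + 8·12 + 6·0 = 288 ≡ 2.
  S_1 = Σ v_i α_i r_i = 5·1·4 + 12·10·7 + 8·11·11 + 8·5·12 + 6·12·0 = 2308 ≡ 7.
  α_i^2 mod 13 = [1, 9, 4, 12, 1].
  S_2 = Σ v_i α_i^2 r_i = 5·1·4 + 12·9·7 + 8·4·11 + 8·12·12 + 6·1·0 = 2280 ≡ 5.
  S = (2, 7, 5) ≠ 0, so r is not a codeword (an error is present).
Step 3: locate the error. For a single error e at position i, S_ℓ = v_i·e·α_i^ℓ, so α_err = S_1/S_0.
  S_0^{−1} = 2^{−1} = 7 (mod 13), so α_err = 7·7 = 49 ≡ 10 = α_2. Error position i = 2.
  Consistency check: S_2/S_1 = 5·2 = 10 ≡ 10 = α_err ✓ (single-error assumption holds).
Step 4: error magnitude e = S_0/v_2 = S_0·∏_{j≠2}(α_2 − α_j) = 2·12 = 24 ≡ 11 (mod 13).
Step 5: correct position 2: c_2 = r_2 − e = 7 − 11 ≡ 9 (mod 13). Hence c = [4, 9, 11, 12, 0].
  Check: interpolating c through the α_i gives m(x) = 2 + 2·x (degree < 2) with m(α_i) = c_i for every i, so c is indeed a codeword.


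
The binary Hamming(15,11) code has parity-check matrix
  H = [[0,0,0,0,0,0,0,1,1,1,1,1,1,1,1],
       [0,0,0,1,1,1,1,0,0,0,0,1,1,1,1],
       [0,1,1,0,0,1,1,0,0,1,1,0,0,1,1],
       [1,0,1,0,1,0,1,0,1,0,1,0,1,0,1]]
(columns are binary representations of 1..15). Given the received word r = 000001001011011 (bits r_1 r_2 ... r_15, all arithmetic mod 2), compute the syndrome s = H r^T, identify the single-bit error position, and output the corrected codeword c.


s = (1, 0, 0, 1)^T, error position = 9, corrected codeword c = 000001000011011

Compute s = H r^T mod 2 one row at a time:
  s_1 = 0 + 1 + 0 + 1 + 1 + 0 + 1 + 1 = 5 ≡ 1 (mod 2).
  s_2 = 0 + 0 + 1 + 0 + 1 + 0 + 1 + 1 = 4 ≡ 0 (mod 2).
  s_3 = 0 + 0 + 1 + 0 + 0 + 1 + 1 + 1 = 4 ≡ 0 (mod 2).
  s_4 = 0 + 0 + 0 + 0 + 1 + 1 + 0 + 1 = 3 ≡ 1 (mod 2).
s = (1, 0, 0, 1)^T — this equals column 9 of H (binary 1001), so error is at position 9.
Correct: flip bit 9 of r = 000001001011011 to get c = 000001000011011.


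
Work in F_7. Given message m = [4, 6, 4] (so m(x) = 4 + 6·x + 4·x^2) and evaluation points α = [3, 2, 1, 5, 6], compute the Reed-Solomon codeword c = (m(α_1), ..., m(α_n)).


c = [2, 4, 0, 1, 2]

Message polynomial: m(x) = 4 + 6·x + 4·x^2 (mod 7).
For each evaluation point α_i, compute m(α_i) mod 7:
  α_1 = 3: Horner steps 4 → 4 → 2, so m(3) = 2.
  α_2 = 2: Horner steps 4 → 0 → 4, so m(2) = 4.
  α_3 = 1: Horner steps 4 → 3 → 0, so m(1) = 0.
  α_4 = 5: Horner steps 4 → 5 → 1, so m(5) = 1.
  α_5 = 6: Horner steps 4 → 2 → 2, so m(6) = 2.
Codeword c = [2, 4, 0, 1, 2] ∈ F_7^5.


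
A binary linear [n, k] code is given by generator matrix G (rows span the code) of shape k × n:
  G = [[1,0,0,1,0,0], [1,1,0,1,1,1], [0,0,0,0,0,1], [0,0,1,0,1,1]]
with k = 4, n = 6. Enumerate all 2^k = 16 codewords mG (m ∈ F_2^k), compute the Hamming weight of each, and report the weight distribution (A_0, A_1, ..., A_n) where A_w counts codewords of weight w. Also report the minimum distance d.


Weight distribution: A_0 = 1, A_1 = 1, A_2 = 4, A_3 = 4, A_4 = 3, A_5 = 3. Minimum distance d = 1.

Enumerate all 2^4 = 16 messages m ∈ F_2^4.
For each, compute codeword c = mG in F_2^6, then tally its weight.
  m = 0000 → c = 000000, weight = 0.
  m = 1000 → c = 100100, weight = 2.
  m = 0100 → c = 110111, weight = 5.
  m = 1100 → c = 010011, weight = 3.
  m = 0010 → c = 000001, weight = 1.
  m = 1010 → c = 100101, weight = 3.
  m = 0110 → c = 110110, weight = 4.
  m = 1110 → c = 010010, weight = 2.
  m = 0001 → c = 001011, weight = 3.
  m = 1001 → c = 101111, weight = 5.
  m = 0101 → c = 111100, weight = 4.
  m = 1101 → c = 011000, weight = 2.
  m = 0011 → c = 001010, weight = 2.
  m = 1011 → c = 101110, weight = 4.
  m = 0111 → c = 111101, weight = 5.
  m = 1111 → c = 011001, weight = 3.
Tally weights:
  weight 0: 1 codewords.
  weight 1: 1 codewords.
  weight 2: 4 codewords.
  weight 3: 4 codewords.
  weight 4: 3 codewords.
  weight 5: 3 codewords.
Minimum distance d = smallest w > 0 with A_w > 0 = 1.
Sanity: Σ A_w = 16 = 2^4 = 16 ✓.


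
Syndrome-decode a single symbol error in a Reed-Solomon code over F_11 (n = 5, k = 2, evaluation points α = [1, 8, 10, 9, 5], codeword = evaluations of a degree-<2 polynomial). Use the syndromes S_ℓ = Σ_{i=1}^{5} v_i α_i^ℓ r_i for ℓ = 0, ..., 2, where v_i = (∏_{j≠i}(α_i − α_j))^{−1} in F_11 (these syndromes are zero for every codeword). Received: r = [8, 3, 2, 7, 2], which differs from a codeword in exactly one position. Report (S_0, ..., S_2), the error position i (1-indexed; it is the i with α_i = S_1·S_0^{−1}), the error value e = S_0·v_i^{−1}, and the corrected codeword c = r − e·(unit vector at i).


S = (1, 10, 1), error at position 3, error magnitude e = 2, c = [8, 3, 0, 7, 2].

Step 1: column multipliers v_i = (∏_{j≠i}(α_i − α_j))^{−1} mod 11.
  i = 1 (α = 1): (1−8)(1−10)(1−9)(1−5) = (−7)·(−9)·(−8)·(−4) = 2016 ≡ 3, so v_1 = 3^{−1} = 4 (mod 11).
  i = 2 (α = 8): (8−1)(8−10)(8−9)(8−5) = 7·(−2)·(−1)·3 = 42 ≡ 9, so v_2 = 9^{−1} = 5 (mod 11).
  i = 3 (α = 10): (10−1)(10−8)(10−9)(10−5) = 9·2·1·5 = 90 ≡ 2, so v_3 = 2^{−1} = 6 (mod 11).
  i = 4 (α = 9): (9−1)(9−8)(9−10)(9−5) = 8·1·(−1)·4 = −32 ≡ 1, so v_4 = 1^{−1} = 1 (mod 11).
  i = 5 (α = 5): (5−1)(5−8)(5−10)(5−9) = 4·(−3)·(−5)·(−4) = −240 ≡ 2, so v_5 = 2^{−1} = 6 (mod 11).
  v = [4, 5, 6, 1, 6].
Step 2: syndromes of r = [8, 3, 2, 7, 2] (all sums mod 11).
  S_0 = Σ v_i r_i = 4·8 + 5·3 + 6·2 + 1·7 + 6·2 = 78 ≡ 1.
  S_1 = Σ v_i α_i r_i = 4·1·8 + 5·8·3 + 6·10·2 + 1·9·7 + 6·5·2 = 395 ≡ 10.
  α_i^2 mod 11 = [1, 9, 1, 4, 3].
  S_2 = Σ v_i α_i^2 r_i = 4·1·8 + 5·9·3 + 6·1·2 + 1·4·7 + 6·3·2 = 243 ≡ 1.
  S = (1, 10, 1) ≠ 0, so r is not a codeword (an error is present).
Step 3: locate the error. For a single error e at position i, S_ℓ = v_i·e·α_i^ℓ, so α_err = S_1/S_0.
  S_0^{−1} = 1^{−1} = 1 (mod 11), so α_err = 10·1 = 10 ≡ 10 = α_3. Error position i = 3.
  Consistency check: S_2/S_1 = 1·10 = 10 ≡ 10 = α_err ✓ (single-error assumption holds).
Step 4: error magnitude e = S_0/v_3 = S_0·∏_{j≠3}(α_3 − α_j) = 1·2 = 2 ≡ 2 (mod 11).
Step 5: correct position 3: c_3 = r_3 − e = 2 − 2 ≡ 0 (mod 11). Hence c = [8, 3, 0, 7, 2].
  Check: interpolating c through the α_i gives m(x) = 4 + 4·x (degree < 2) with m(α_i) = c_i for every i, so c is indeed a codeword.


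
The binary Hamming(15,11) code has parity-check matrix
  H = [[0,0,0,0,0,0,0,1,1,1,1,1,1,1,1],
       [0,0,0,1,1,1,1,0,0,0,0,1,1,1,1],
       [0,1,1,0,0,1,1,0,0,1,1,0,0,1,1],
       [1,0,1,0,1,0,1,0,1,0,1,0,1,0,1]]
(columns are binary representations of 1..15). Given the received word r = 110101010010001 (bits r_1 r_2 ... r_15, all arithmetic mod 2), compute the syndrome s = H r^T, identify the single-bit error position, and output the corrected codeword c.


s = (1, 1, 0, 1)^T, error position = 13, corrected codeword c = 110101010010101

Compute s = H r^T mod 2 one row at a time:
  s_1 = 1 + 0 + 0 + 1 + 0 + 0 + 0 + 1 = 3 ≡ 1 (mod 2).
  s_2 = 1 + 0 + 1 + 0 + 0 + 0 + 0 + 1 = 3 ≡ 1 (mod 2).
  s_3 = 1 + 0 + 1 + 0 + 0 + 1 + 0 + 1 = 4 ≡ 0 (mod 2).
  s_4 = 1 + 0 + 0 + 0 + 0 + 1 + 0 + 1 = 3 ≡ 1 (mod 2).
s = (1, 1, 0, 1)^T — this equals column 13 of H (binary 1101), so error is at position 13.
Correct: flip bit 13 of r = 110101010010001 to get c = 110101010010101.


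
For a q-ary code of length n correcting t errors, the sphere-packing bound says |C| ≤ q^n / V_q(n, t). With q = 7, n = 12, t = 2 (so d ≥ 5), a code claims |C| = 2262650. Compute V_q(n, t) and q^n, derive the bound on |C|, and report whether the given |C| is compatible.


V_q(n, t) = 2449, q^n = 13841287201, Hamming bound = 5651811, |C| = 2262650 ≤ bound (satisfied).

Step 1: Compute V_q(n, t) = Σ_{j=0}^2 C(n, j) (q−1)^j.
  j = 0: C(12,0)·(6)^0 = 1·1 = 1.
  j = 1: C(12,1)·(6)^1 = 12·6 = 72.
  j = 2: C(12,2)·(6)^2 = 66·36 = 2376.
  V_q(n, t) = 1 + 72 + 2376 = 2449.
Step 2: q^n = 7^12 = 13841287201.
Step 3: Hamming bound ⌊q^n / V_q(n,t)⌋ = ⌊13841287201/2449⌋ = 5651811.
Step 4: Compare |C| = 2262650 to 5651811: satisfied.
The claimed |C| lies below the Hamming bound.


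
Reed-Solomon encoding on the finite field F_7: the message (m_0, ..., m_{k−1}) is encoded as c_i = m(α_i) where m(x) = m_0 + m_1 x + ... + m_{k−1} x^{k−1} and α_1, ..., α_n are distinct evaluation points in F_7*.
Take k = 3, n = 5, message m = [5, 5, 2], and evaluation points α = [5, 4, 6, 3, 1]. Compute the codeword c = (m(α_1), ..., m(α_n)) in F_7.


c = [3, 1, 2, 3, 5]

Message polynomial: m(x) = 5 + 5·x + 2·x^2 (mod 7).
For each evaluation point α_i, compute m(α_i) mod 7:
  α_1 = 5: Horner steps 2 → 1 → 3, so m(5) = 3.
  α_2 = 4: Horner steps 2 → 6 → 1, so m(4) = 1.
  α_3 = 6: Horner steps 2 → 3 → 2, so m(6) = 2.
  α_4 = 3: Horner steps 2 → 4 → 3, so m(3) = 3.
  α_5 = 1: Horner steps 2 → 0 → 5, so m(1) = 5.
Codeword c = [3, 1, 2, 3, 5] ∈ F_7^5.


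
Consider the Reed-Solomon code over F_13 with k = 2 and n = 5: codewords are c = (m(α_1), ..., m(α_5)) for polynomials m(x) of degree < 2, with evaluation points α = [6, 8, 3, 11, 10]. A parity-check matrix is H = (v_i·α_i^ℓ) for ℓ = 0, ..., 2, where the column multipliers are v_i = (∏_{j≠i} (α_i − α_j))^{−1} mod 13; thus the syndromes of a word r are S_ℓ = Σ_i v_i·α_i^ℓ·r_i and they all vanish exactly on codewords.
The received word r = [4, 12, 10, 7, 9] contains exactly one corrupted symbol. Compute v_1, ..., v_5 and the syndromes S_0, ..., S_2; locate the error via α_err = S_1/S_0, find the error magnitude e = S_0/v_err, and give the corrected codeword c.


S = (8, 12, 5), error at position 2, error magnitude e = 12, c = [4, 0, 10, 7, 9].

Step 1: column multipliers v_i = (∏_{j≠i}(α_i − α_j))^{−1} mod 13.
  i = 1 (α = 6): (6−8)(6−3)(6−11)(6−10) = (−2)·3·(−5)·(−4) = −120 ≡ 10, so v_1 = 10^{−1} = 4 (mod 13).
  i = 2 (α = 8): (8−6)(8−3)(8−11)(8−10) = 2·5·(−3)·(−2) = 60 ≡ 8, so v_2 = 8^{−1} = 5 (mod 13).
  i = 3 (α = 3): (3−6)(3−8)(3−11)(3−10) = (−3)·(−5)·(−8)·(−7) = 840 ≡ 8, so v_3 = 8^{−1} = 5 (mod 13).
  i = 4 (α = 11): (11−6)(11−8)(11−3)(11−10) = 5·3·8·1 = 120 ≡ 3, so v_4 = 3^{−1} = 9 (mod 13).
  i = 5 (α = 10): (10−6)(10−8)(10−3)(10−11) = 4·2·7·(−1) = −56 ≡ 9, so v_5 = 9^{−1} = 3 (mod 13).
  v = [4, 5, 5, 9, 3].
Step 2: syndromes of r = [4, 12, 10, 7, 9] (all sums mod 13).
  S_0 = Σ v_i r_i = 4·4 + 5·12 + 5·10 + 9·7 + 3·9 = 216 ≡ 8.
  S_1 = Σ v_i α_i r_i = 4·6·4 + 5·8·12 + 5·3·10 + 9·11·7 + 3·10·9 = 1689 ≡ 12.
  α_i^2 mod 13 = [10, 12, 9, 4, 9].
  S_2 = Σ v_i α_i^2 r_i = 4·10·4 + 5·12·12 + 5·9·10 + 9·4·7 + 3·9·9 = 1825 ≡ 5.
  S = (8, 12, 5) ≠ 0, so r is not a codeword (an error is present).
Step 3: locate the error. For a single error e at position i, S_ℓ = v_i·e·α_i^ℓ, so α_err = S_1/S_0.
  S_0^{−1} = 8^{−1} = 5 (mod 13), so α_err = 12·5 = 60 ≡ 8 = α_2. Error position i = 2.
  Consistency check: S_2/S_1 = 5·12 = 60 ≡ 8 = α_err ✓ (single-error assumption holds).
Step 4: error magnitude e = S_0/v_2 = S_0·∏_{j≠2}(α_2 − α_j) = 8·8 = 64 ≡ 12 (mod 13).
Step 5: correct position 2: c_2 = r_2 − e = 12 − 12 ≡ 0 (mod 13). Hence c = [4, 0, 10, 7, 9].
  Check: interpolating c through the α_i gives m(x) = 3 + 11·x (degree < 2) with m(α_i) = c_i for every i, so c is indeed a codeword.


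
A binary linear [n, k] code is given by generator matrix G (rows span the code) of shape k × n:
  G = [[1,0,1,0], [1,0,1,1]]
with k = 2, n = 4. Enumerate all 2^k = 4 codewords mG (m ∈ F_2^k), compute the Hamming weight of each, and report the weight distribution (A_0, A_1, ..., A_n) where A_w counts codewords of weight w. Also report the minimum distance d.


Weight distribution: A_0 = 1, A_1 = 1, A_2 = 1, A_3 = 1. Minimum distance d = 1.

Enumerate all 2^2 = 4 messages m ∈ F_2^2.
For each, compute codeword c = mG in F_2^4, then tally its weight.
  m = 00 → c = 0000, weight = 0.
  m = 10 → c = 1010, weight = 2.
  m = 01 → c = 1011, weight = 3.
  m = 11 → c = 0001, weight = 1.
Tally weights:
  weight 0: 1 codewords.
  weight 1: 1 codewords.
  weight 2: 1 codewords.
  weight 3: 1 codewords.
Minimum distance d = smallest w > 0 with A_w > 0 = 1.
Sanity: Σ A_w = 4 = 2^2 = 4 ✓.


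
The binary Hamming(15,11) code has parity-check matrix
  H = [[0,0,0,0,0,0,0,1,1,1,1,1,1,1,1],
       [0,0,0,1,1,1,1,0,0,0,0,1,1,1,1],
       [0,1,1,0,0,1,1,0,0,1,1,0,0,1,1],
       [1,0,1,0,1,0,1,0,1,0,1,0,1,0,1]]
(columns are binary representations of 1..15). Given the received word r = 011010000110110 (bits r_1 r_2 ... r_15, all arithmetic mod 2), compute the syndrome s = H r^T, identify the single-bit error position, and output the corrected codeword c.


s = (0, 1, 1, 0)^T, error position = 6, corrected codeword c = 011011000110110

Compute s = H r^T mod 2 one row at a time:
  s_1 = 0 + 0 + 1 + 1 + 0 + 1 + 1 + 0 = 4 ≡ 0 (mod 2).
  s_2 = 0 + 1 + 0 + 0 + 0 + 1 + 1 + 0 = 3 ≡ 1 (mod 2).
  s_3 = 1 + 1 + 0 + 0 + 1 + 1 + 1 + 0 = 5 ≡ 1 (mod 2).
  s_4 = 0 + 1 + 1 + 0 + 0 + 1 + 1 + 0 = 4 ≡ 0 (mod 2).
s = (0, 1, 1, 0)^T — this equals column 6 of H (binary 0110), so error is at position 6.
Correct: flip bit 6 of r = 011010000110110 to get c = 011011000110110.


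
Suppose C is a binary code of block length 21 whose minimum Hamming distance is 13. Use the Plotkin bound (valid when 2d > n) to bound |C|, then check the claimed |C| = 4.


Plotkin bound M ≤ 4; given |C| = 4 ≤ bound (satisfied).

Check applicability: 2d = 26, n = 21.
2d − n = 5 > 0, so Plotkin applies.
Compute d/(2d−n) = 13/5 ≈ 2.6000.
⌊d/(2d−n)⌋ = 2.
Plotkin bound: M ≤ 2·2 = 4.
Given |C| = 4, check: satisfied.
This |C| is at the Plotkin bound.


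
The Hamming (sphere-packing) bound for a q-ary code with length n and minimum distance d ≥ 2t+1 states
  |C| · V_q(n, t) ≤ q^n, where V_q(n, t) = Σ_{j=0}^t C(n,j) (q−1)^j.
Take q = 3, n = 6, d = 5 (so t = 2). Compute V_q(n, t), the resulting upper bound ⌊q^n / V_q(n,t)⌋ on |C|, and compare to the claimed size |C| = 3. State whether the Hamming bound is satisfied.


V_q(n, t) = 73, q^n = 729, Hamming bound = 9, |C| = 3 ≤ bound (satisfied).

Step 1: Compute V_q(n, t) = Σ_{j=0}^2 C(n, j) (q−1)^j.
  j = 0: C(6,0)·(2)^0 = 1·1 = 1.
  j = 1: C(6,1)·(2)^1 = 6·2 = 12.
  j = 2: C(6,2)·(2)^2 = 15·4 = 60.
  V_q(n, t) = 1 + 12 + 60 = 73.
Step 2: q^n = 3^6 = 729.
Step 3: Hamming bound ⌊q^n / V_q(n,t)⌋ = ⌊729/73⌋ = 9.
Step 4: Compare |C| = 3 to 9: satisfied.
The claimed |C| lies below the Hamming bound.


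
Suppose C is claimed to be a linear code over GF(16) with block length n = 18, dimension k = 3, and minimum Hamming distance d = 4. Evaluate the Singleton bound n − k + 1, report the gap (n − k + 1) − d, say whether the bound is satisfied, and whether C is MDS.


Singleton RHS = n − k + 1 = 16, slack = 12, bound satisfied, not MDS.

Singleton bound: d ≤ n − k + 1.
Here n = 18, k = 3, so n − k + 1 = 16.
Given d = 4, check d ≤ 16: YES.
Slack = (n − k + 1) − d = 12.
The code is NOT MDS (slack = 12 > 0).
Description: the claimed parameters are [18, 3, 4]_16; such a code would be non-MDS.


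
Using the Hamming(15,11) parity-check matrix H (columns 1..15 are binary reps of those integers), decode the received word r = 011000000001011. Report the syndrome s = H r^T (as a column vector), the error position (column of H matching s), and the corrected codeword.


s = (1, 1, 0, 0)^T, error position = 12, corrected codeword c = 011000000000011

Compute s = H r^T mod 2 one row at a time:
  s_1 = 0 + 0 + 0 + 0 + 1 + 0 + 1 + 1 = 3 ≡ 1 (mod 2).
  s_2 = 0 + 0 + 0 + 0 + 1 + 0 + 1 + 1 = 3 ≡ 1 (mod 2).
  s_3 = 1 + 1 + 0 + 0 + 0 + 0 + 1 + 1 = 4 ≡ 0 (mod 2).
  s_4 = 0 + 1 + 0 + 0 + 0 + 0 + 0 + 1 = 2 ≡ 0 (mod 2).
s = (1, 1, 0, 0)^T — this equals column 12 of H (binary 1100), so error is at position 12.
Correct: flip bit 12 of r = 011000000001011 to get c = 011000000000011.


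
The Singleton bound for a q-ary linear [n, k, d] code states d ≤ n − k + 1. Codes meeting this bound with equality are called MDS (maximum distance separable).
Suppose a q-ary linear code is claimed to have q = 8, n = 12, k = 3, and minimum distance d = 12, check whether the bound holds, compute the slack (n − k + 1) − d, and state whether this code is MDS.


Singleton RHS = n − k + 1 = 10, slack = -2, bound violated (no such code; not MDS).

Singleton bound: d ≤ n − k + 1.
Here n = 12, k = 3, so n − k + 1 = 10.
Given d = 12, check d ≤ 10: NO.
Slack = (n − k + 1) − d = -2.
The slack is negative: d = 12 exceeds n − k + 1 = 10 by 2, so the Singleton bound is violated and no linear [12, 3, 12]_8 code can exist. In particular it is not MDS (MDS requires d = n − k + 1 exactly).
Description: the claimed parameters are [12, 3, 12]_8; such a code would be impossible (violates the Singleton bound).


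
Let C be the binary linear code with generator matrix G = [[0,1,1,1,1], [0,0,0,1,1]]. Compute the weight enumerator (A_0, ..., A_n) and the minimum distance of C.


Weight distribution: A_0 = 1, A_2 = 2, A_4 = 1. Minimum distance d = 2.

Enumerate all 2^2 = 4 messages m ∈ F_2^2.
For each, compute codeword c = mG in F_2^5, then tally its weight.
  m = 00 → c = 00000, weight = 0.
  m = 10 → c = 01111, weight = 4.
  m = 01 → c = 00011, weight = 2.
  m = 11 → c = 01100, weight = 2.
Tally weights:
  weight 0: 1 codewords.
  weight 2: 2 codewords.
  weight 4: 1 codewords.
Minimum distance d = smallest w > 0 with A_w > 0 = 2.
Sanity: Σ A_w = 4 = 2^2 = 4 ✓.


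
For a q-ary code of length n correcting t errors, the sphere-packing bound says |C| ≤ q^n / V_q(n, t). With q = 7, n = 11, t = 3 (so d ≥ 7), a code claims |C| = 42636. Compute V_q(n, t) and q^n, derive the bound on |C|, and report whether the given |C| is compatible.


V_q(n, t) = 37687, q^n = 1977326743, Hamming bound = 52467, |C| = 42636 ≤ bound (satisfied).

Step 1: Compute V_q(n, t) = Σ_{j=0}^3 C(n, j) (q−1)^j.
  j = 0: C(11,0)·(6)^0 = 1·1 = 1.
  j = 1: C(11,1)·(6)^1 = 11·6 = 66.
  j = 2: C(11,2)·(6)^2 = 55·36 = 1980.
  j = 3: C(11,3)·(6)^3 = 165·216 = 35640.
  V_q(n, t) = 1 + 66 + 1980 + 35640 = 37687.
Step 2: q^n = 7^11 = 1977326743.
Step 3: Hamming bound ⌊q^n / V_q(n,t)⌋ = ⌊1977326743/37687⌋ = 52467.
Step 4: Compare |C| = 42636 to 52467: satisfied.
The claimed |C| lies below the Hamming bound.


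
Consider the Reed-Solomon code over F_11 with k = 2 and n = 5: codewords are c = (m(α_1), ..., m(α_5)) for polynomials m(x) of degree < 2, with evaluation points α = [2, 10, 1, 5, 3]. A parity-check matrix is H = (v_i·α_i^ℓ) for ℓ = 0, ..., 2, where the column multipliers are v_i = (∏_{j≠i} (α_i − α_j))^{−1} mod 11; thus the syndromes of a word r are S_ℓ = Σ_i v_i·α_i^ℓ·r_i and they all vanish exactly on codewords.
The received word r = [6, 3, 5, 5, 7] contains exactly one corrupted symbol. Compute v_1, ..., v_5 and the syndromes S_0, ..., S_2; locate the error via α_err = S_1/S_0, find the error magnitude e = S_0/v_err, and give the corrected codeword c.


S = (7, 2, 10), error at position 4, error magnitude e = 7, c = [6, 3, 5, 9, 7].

Step 1: column multipliers v_i = (∏_{j≠i}(α_i − α_j))^{−1} mod 11.
  i = 1 (α = 2): (2−10)(2−1)(2−5)(2−3) = (−8)·1·(−3)·(−1) = −24 ≡ 9, so v_1 = 9^{−1} = 5 (mod 11).
  i = 2 (α = 10): (10−2)(10−1)(10−5)(10−3) = 8·9·5·7 = 2520 ≡ 1, so v_2 = 1^{−1} = 1 (mod 11).
  i = 3 (α = 1): (1−2)(1−10)(1−5)(1−3) = (−1)·(−9)·(−4)·(−2) = 72 ≡ 6, so v_3 = 6^{−1} = 2 (mod 11).
  i = 4 (α = 5): (5−2)(5−10)(5−1)(5−3) = 3·(−5)·4·2 = −120 ≡ 1, so v_4 = 1^{−1} = 1 (mod 11).
  i = 5 (α = 3): (3−2)(3−10)(3−1)(3−5) = 1·(−7)·2·(−2) = 28 ≡ 6, so v_5 = 6^{−1} = 2 (mod 11).
  v = [5, 1, 2, 1, 2].
Step 2: syndromes of r = [6, 3, 5, 5, 7] (all sums mod 11).
  S_0 = Σ v_i r_i = 5·6 + 1·3 + 2·5 + 1·5 + 2·7 = 62 ≡ 7.
  S_1 = Σ v_i α_i r_i = 5·2·6 + 1·10·3 + 2·1·5 + 1·5·5 + 2·3·7 = 167 ≡ 2.
  α_i^2 mod 11 = [4, 1, 1, 3, 9].
  S_2 = Σ v_i α_i^2 r_i = 5·4·6 + 1·1·3 + 2·1·5 + 1·3·5 + 2·9·7 = 274 ≡ 10.
  S = (7, 2, 10) ≠ 0, so r is not a codeword (an error is present).
Step 3: locate the error. For a single error e at position i, S_ℓ = v_i·e·α_i^ℓ, so α_err = S_1/S_0.
  S_0^{−1} = 7^{−1} = 8 (mod 11), so α_err = 2·8 = 16 ≡ 5 = α_4. Error position i = 4.
  Consistency check: S_2/S_1 = 10·6 = 60 ≡ 5 = α_err ✓ (single-error assumption holds).
Step 4: error magnitude e = S_0/v_4 = S_0·∏_{j≠4}(α_4 − α_j) = 7·1 = 7 ≡ 7 (mod 11).
Step 5: correct position 4: c_4 = r_4 − e = 5 − 7 ≡ 9 (mod 11). Hence c = [6, 3, 5, 9, 7].
  Check: interpolating c through the α_i gives m(x) = 4 + 1·x (degree < 2) with m(α_i) = c_i for every i, so c is indeed a codeword.


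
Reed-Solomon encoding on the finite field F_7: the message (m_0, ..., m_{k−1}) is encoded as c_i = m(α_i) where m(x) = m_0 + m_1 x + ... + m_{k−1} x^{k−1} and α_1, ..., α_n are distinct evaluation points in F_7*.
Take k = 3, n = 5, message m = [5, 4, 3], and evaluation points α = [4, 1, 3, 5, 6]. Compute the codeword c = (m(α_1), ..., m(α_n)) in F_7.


c = [6, 5, 2, 2, 4]

Message polynomial: m(x) = 5 + 4·x + 3·x^2 (mod 7).
For each evaluation point α_i, compute m(α_i) mod 7:
  α_1 = 4: Horner steps 3 → 2 → 6, so m(4) = 6.
  α_2 = 1: Horner steps 3 → 0 → 5, so m(1) = 5.
  α_3 = 3: Horner steps 3 → 6 → 2, so m(3) = 2.
  α_4 = 5: Horner steps 3 → 5 → 2, so m(5) = 2.
  α_5 = 6: Horner steps 3 → 1 → 4, so m(6) = 4.
Codeword c = [6, 5, 2, 2, 4] ∈ F_7^5.


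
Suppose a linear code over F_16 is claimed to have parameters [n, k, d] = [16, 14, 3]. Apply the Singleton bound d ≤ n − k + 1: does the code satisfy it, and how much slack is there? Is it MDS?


Singleton RHS = n − k + 1 = 3, slack = 0, bound satisfied, MDS.

Singleton bound: d ≤ n − k + 1.
Here n = 16, k = 14, so n − k + 1 = 3.
Given d = 3, check d ≤ 3: YES.
Slack = (n − k + 1) − d = 0.
The code is MDS (slack = 0).
Description: the claimed parameters are [16, 14, 3]_16; such a code would be MDS (meets Singleton bound).


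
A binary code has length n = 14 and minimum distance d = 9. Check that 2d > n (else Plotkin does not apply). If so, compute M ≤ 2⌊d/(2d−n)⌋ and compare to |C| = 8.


Plotkin bound M ≤ 4; given |C| = 8 > bound (violated).

Check applicability: 2d = 18, n = 14.
2d − n = 4 > 0, so Plotkin applies.
Compute d/(2d−n) = 9/4 ≈ 2.2500.
⌊d/(2d−n)⌋ = 2.
Plotkin bound: M ≤ 2·2 = 4.
Given |C| = 8, check: VIOLATED.
This |C| is above the Plotkin bound, so no binary code with n = 14, d = 9 and 8 codewords exists.


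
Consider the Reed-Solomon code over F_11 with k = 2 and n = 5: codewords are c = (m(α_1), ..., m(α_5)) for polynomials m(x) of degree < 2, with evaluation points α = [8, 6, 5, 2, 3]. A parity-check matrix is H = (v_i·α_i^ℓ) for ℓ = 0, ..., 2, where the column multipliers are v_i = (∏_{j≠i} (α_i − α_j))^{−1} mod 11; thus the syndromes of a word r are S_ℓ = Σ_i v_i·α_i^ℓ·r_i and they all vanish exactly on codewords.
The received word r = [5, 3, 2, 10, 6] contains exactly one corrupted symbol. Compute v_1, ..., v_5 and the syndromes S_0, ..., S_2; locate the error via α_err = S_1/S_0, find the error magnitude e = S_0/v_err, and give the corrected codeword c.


S = (2, 6, 7), error at position 5, error magnitude e = 6, c = [5, 3, 2, 10, 0].

Step 1: column multipliers v_i = (∏_{j≠i}(α_i − α_j))^{−1} mod 11.
  i = 1 (α = 8): (8−6)(8−5)(8−2)(8−3) = 2·3·6·5 = 180 ≡ 4, so v_1 = 4^{−1} = 3 (mod 11).
  i = 2 (α = 6): (6−8)(6−5)(6−2)(6−3) = (−2)·1·4·3 = −24 ≡ 9, so v_2 = 9^{−1} = 5 (mod 11).
  i = 3 (α = 5): (5−8)(5−6)(5−2)(5−3) = (−3)·(−1)·3·2 = 18 ≡ 7, so v_3 = 7^{−1} = 8 (mod 11).
  i = 4 (α = 2): (2−8)(2−6)(2−5)(2−3) = (−6)·(−4)·(−3)·(−1) = 72 ≡ 6, so v_4 = 6^{−1} = 2 (mod 11).
  i = 5 (α = 3): (3−8)(3−6)(3−5)(3−2) = (−5)·(−3)·(−2)·1 = −30 ≡ 3, so v_5 = 3^{−1} = 4 (mod 11).
  v = [3, 5, 8, 2, 4].
Step 2: syndromes of r = [5, 3, 2, 10, 6] (all sums mod 11).
  S_0 = Σ v_i r_i = 3·5 + 5·3 + 8·2 + 2·10 + 4·6 = 90 ≡ 2.
  S_1 = Σ v_i α_i r_i = 3·8·5 + 5·6·3 + 8·5·2 + 2·2·10 + 4·3·6 = 402 ≡ 6.
  α_i^2 mod 11 = [9, 3, 3, 4, 9].
  S_2 = Σ v_i α_i^2 r_i = 3·9·5 + 5·3·3 + 8·3·2 + 2·4·10 + 4·9·6 = 524 ≡ 7.
  S = (2, 6, 7) ≠ 0, so r is not a codeword (an error is present).
Step 3: locate the error. For a single error e at position i, S_ℓ = v_i·e·α_i^ℓ, so α_err = S_1/S_0.
  S_0^{−1} = 2^{−1} = 6 (mod 11), so α_err = 6·6 = 36 ≡ 3 = α_5. Error position i = 5.
  Consistency check: S_2/S_1 = 7·2 = 14 ≡ 3 = α_err ✓ (single-error assumption holds).
Step 4: error magnitude e = S_0/v_5 = S_0·∏_{j≠5}(α_5 − α_j) = 2·3 = 6 ≡ 6 (mod 11).
Step 5: correct position 5: c_5 = r_5 − e = 6 − 6 ≡ 0 (mod 11). Hence c = [5, 3, 2, 10, 0].
  Check: interpolating c through the α_i gives m(x) = 8 + 1·x (degree < 2) with m(α_i) = c_i for every i, so c is indeed a codeword.


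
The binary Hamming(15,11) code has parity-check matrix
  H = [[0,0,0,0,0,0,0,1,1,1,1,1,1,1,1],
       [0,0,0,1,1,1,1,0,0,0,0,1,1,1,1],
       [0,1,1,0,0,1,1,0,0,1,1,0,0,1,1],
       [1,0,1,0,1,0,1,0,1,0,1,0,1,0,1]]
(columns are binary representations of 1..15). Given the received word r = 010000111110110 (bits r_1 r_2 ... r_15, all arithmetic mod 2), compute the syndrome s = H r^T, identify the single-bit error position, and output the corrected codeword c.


s = (0, 1, 1, 0)^T, error position = 6, corrected codeword c = 010001111110110

Compute s = H r^T mod 2 one row at a time:
  s_1 = 1 + 1 + 1 + 1 + 0 + 1 + 1 + 0 = 6 ≡ 0 (mod 2).
  s_2 = 0 + 0 + 0 + 1 + 0 + 1 + 1 + 0 = 3 ≡ 1 (mod 2).
  s_3 = 1 + 0 + 0 + 1 + 1 + 1 + 1 + 0 = 5 ≡ 1 (mod 2).
  s_4 = 0 + 0 + 0 + 1 + 1 + 1 + 1 + 0 = 4 ≡ 0 (mod 2).
s = (0, 1, 1, 0)^T — this equals column 6 of H (binary 0110), so error is at position 6.
Correct: flip bit 6 of r = 010000111110110 to get c = 010001111110110.


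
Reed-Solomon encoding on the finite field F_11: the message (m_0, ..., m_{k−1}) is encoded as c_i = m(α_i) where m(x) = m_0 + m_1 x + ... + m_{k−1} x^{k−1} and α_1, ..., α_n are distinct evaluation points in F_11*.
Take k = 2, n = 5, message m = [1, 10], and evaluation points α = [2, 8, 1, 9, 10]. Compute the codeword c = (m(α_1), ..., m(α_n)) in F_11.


c = [10, 4, 0, 3, 2]

Message polynomial: m(x) = 1 + 10·x (mod 11).
For each evaluation point α_i, compute m(α_i) mod 11:
  α_1 = 2: Horner steps 10 → 10, so m(2) = 10.
  α_2 = 8: Horner steps 10 → 4, so m(8) = 4.
  α_3 = 1: Horner steps 10 → 0, so m(1) = 0.
  α_4 = 9: Horner steps 10 → 3, so m(9) = 3.
  α_5 = 10: Horner steps 10 → 2, so m(10) = 2.
Codeword c = [10, 4, 0, 3, 2] ∈ F_11^5.


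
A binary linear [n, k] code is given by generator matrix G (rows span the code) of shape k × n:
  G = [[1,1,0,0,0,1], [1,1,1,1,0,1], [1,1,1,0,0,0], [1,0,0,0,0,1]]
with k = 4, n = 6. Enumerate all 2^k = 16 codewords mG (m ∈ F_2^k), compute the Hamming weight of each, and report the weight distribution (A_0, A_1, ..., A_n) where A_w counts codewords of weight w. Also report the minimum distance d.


Weight distribution: A_0 = 1, A_1 = 1, A_2 = 6, A_3 = 6, A_4 = 1, A_5 = 1. Minimum distance d = 1.

Enumerate all 2^4 = 16 messages m ∈ F_2^4.
For each, compute codeword c = mG in F_2^6, then tally its weight.
  m = 0000 → c = 000000, weight = 0.
  m = 1000 → c = 110001, weight = 3.
  m = 0100 → c = 111101, weight = 5.
  m = 1100 → c = 001100, weight = 2.
  m = 0010 → c = 111000, weight = 3.
  m = 1010 → c = 001001, weight = 2.
  m = 0110 → c = 000101, weight = 2.
  m = 1110 → c = 110100, weight = 3.
  m = 0001 → c = 100001, weight = 2.
  m = 1001 → c = 010000, weight = 1.
  m = 0101 → c = 011100, weight = 3.
  m = 1101 → c = 101101, weight = 4.
  m = 0011 → c = 011001, weight = 3.
  m = 1011 → c = 101000, weight = 2.
  m = 0111 → c = 100100, weight = 2.
  m = 1111 → c = 010101, weight = 3.
Tally weights:
  weight 0: 1 codewords.
  weight 1: 1 codewords.
  weight 2: 6 codewords.
  weight 3: 6 codewords.
  weight 4: 1 codewords.
  weight 5: 1 codewords.
Minimum distance d = smallest w > 0 with A_w > 0 = 1.
Sanity: Σ A_w = 16 = 2^4 = 16 ✓.


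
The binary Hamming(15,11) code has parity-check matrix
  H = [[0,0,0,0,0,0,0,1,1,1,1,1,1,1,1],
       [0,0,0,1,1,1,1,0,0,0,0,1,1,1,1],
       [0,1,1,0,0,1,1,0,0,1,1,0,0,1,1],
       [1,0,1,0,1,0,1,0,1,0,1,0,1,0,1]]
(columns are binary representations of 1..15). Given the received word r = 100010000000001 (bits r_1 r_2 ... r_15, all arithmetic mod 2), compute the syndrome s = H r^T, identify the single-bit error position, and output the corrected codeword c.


s = (1, 0, 1, 1)^T, error position = 11, corrected codeword c = 100010000010001

Compute s = H r^T mod 2 one row at a time:
  s_1 = 0 + 0 + 0 + 0 + 0 + 0 + 0 + 1 = 1 ≡ 1 (mod 2).
  s_2 = 0 + 1 + 0 + 0 + 0 + 0 + 0 + 1 = 2 ≡ 0 (mod 2).
  s_3 = 0 + 0 + 0 + 0 + 0 + 0 + 0 + 1 = 1 ≡ 1 (mod 2).
  s_4 = 1 + 0 + 1 + 0 + 0 + 0 + 0 + 1 = 3 ≡ 1 (mod 2).
s = (1, 0, 1, 1)^T — this equals column 11 of H (binary 1011), so error is at position 11.
Correct: flip bit 11 of r = 100010000000001 to get c = 100010000010001.


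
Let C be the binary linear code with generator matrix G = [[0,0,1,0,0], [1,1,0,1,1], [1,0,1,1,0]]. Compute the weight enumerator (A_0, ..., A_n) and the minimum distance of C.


Weight distribution: A_0 = 1, A_1 = 1, A_2 = 2, A_3 = 2, A_4 = 1, A_5 = 1. Minimum distance d = 1.

Enumerate all 2^3 = 8 messages m ∈ F_2^3.
For each, compute codeword c = mG in F_2^5, then tally its weight.
  m = 000 → c = 00000, weight = 0.
  m = 100 → c = 00100, weight = 1.
  m = 010 → c = 11011, weight = 4.
  m = 110 → c = 11111, weight = 5.
  m = 001 → c = 10110, weight = 3.
  m = 101 → c = 10010, weight = 2.
  m = 011 → c = 01101, weight = 3.
  m = 111 → c = 01001, weight = 2.
Tally weights:
  weight 0: 1 codewords.
  weight 1: 1 codewords.
  weight 2: 2 codewords.
  weight 3: 2 codewords.
  weight 4: 1 codewords.
  weight 5: 1 codewords.
Minimum distance d = smallest w > 0 with A_w > 0 = 1.
Sanity: Σ A_w = 8 = 2^3 = 8 ✓.


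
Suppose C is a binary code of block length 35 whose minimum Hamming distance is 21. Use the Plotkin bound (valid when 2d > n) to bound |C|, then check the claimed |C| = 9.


Plotkin bound M ≤ 6; given |C| = 9 > bound (violated).

Check applicability: 2d = 42, n = 35.
2d − n = 7 > 0, so Plotkin applies.
Compute d/(2d−n) = 21/7 ≈ 3.0000.
⌊d/(2d−n)⌋ = 3.
Plotkin bound: M ≤ 2·3 = 6.
Given |C| = 9, check: VIOLATED.
This |C| is above the Plotkin bound, so no binary code with n = 35, d = 21 and 9 codewords exists.


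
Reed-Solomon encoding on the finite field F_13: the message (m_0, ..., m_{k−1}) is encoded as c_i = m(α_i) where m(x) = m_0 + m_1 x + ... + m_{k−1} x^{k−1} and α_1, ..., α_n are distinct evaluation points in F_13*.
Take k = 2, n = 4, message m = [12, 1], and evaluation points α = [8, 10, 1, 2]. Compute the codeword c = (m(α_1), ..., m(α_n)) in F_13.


c = [7, 9, 0, 1]

Message polynomial: m(x) = 12 + 1·x (mod 13).
For each evaluation point α_i, compute m(α_i) mod 13:
  α_1 = 8: Horner steps 1 → 7, so m(8) = 7.
  α_2 = 10: Horner steps 1 → 9, so m(10) = 9.
  α_3 = 1: Horner steps 1 → 0, so m(1) = 0.
  α_4 = 2: Horner steps 1 → 1, so m(2) = 1.
Codeword c = [7, 9, 0, 1] ∈ F_13^4.


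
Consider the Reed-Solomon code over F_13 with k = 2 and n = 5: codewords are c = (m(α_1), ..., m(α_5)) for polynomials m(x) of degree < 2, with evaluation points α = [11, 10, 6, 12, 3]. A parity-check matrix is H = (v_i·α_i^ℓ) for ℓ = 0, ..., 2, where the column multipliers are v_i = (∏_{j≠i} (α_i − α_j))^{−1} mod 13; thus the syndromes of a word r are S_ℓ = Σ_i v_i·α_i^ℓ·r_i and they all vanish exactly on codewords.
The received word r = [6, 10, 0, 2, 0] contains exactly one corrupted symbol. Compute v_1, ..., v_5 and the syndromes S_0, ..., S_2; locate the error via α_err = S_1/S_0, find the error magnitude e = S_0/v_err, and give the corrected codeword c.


S = (10, 4, 12), error at position 5, error magnitude e = 1, c = [6, 10, 0, 2, 12].

Step 1: column multipliers v_i = (∏_{j≠i}(α_i − α_j))^{−1} mod 13.
  i = 1 (α = 11): (11−10)(11−6)(11−12)(11−3) = 1·5·(−1)·8 = −40 ≡ 12, so v_1 = 12^{−1} = 12 (mod 13).
  i = 2 (α = 10): (10−11)(10−6)(10−12)(10−3) = (−1)·4·(−2)·7 = 56 ≡ 4, so v_2 = 4^{−1} = 10 (mod 13).
  i = 3 (α = 6): (6−11)(6−10)(6−12)(6−3) = (−5)·(−4)·(−6)·3 = −360 ≡ 4, so v_3 = 4^{−1} = 10 (mod 13).
  i = 4 (α = 12): (12−11)(12−10)(12−6)(12−3) = 1·2·6·9 = 108 ≡ 4, so v_4 = 4^{−1} = 10 (mod 13).
  i = 5 (α = 3): (3−11)(3−10)(3−6)(3−12) = (−8)·(−7)·(−3)·(−9) = 1512 ≡ 4, so v_5 = 4^{−1} = 10 (mod 13).
  v = [12, 10, 10, 10, 10].
Step 2: syndromes of r = [6, 10, 0, 2, 0] (all sums mod 13).
  S_0 = Σ v_i r_i = 12·6 + 10·10 + 10·0 + 10·2 + 10·0 = 192 ≡ 10.
  S_1 = Σ v_i α_i r_i = 12·11·6 + 10·10·10 + 10·6·0 + 10·12·2 + 10·3·0 = 2032 ≡ 4.
  α_i^2 mod 13 = [4, 9, 10, 1, 9].
  S_2 = Σ v_i α_i^2 r_i = 12·4·6 + 10·9·10 + 10·10·0 + 10·1·2 + 10·9·0 = 1208 ≡ 12.
  S = (10, 4, 12) ≠ 0, so r is not a codeword (an error is present).
Step 3: locate the error. For a single error e at position i, S_ℓ = v_i·e·α_i^ℓ, so α_err = S_1/S_0.
  S_0^{−1} = 10^{−1} = 4 (mod 13), so α_err = 4·4 = 16 ≡ 3 = α_5. Error position i = 5.
  Consistency check: S_2/S_1 = 12·10 = 120 ≡ 3 = α_err ✓ (single-error assumption holds).
Step 4: error magnitude e = S_0/v_5 = S_0·∏_{j≠5}(α_5 − α_j) = 10·4 = 40 ≡ 1 (mod 13).
Step 5: correct position 5: c_5 = r_5 − e = 0 − 1 ≡ 12 (mod 13). Hence c = [6, 10, 0, 2, 12].
  Check: interpolating c through the α_i gives m(x) = 11 + 9·x (degree < 2) with m(α_i) = c_i for every i, so c is indeed a codeword.


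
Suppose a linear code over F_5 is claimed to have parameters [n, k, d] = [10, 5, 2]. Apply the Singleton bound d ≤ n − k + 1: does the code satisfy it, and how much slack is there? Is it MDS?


Singleton RHS = n − k + 1 = 6, slack = 4, bound satisfied, not MDS.

Singleton bound: d ≤ n − k + 1.
Here n = 10, k = 5, so n − k + 1 = 6.
Given d = 2, check d ≤ 6: YES.
Slack = (n − k + 1) − d = 4.
The code is NOT MDS (slack = 4 > 0).
Description: the claimed parameters are [10, 5, 2]_5; such a code would be non-MDS.


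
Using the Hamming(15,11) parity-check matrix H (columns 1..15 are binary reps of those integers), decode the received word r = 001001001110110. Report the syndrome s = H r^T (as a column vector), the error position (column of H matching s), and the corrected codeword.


s = (1, 1, 1, 0)^T, error position = 14, corrected codeword c = 001001001110100

Compute s = H r^T mod 2 one row at a time:
  s_1 = 0 + 1 + 1 + 1 + 0 + 1 + 1 + 0 = 5 ≡ 1 (mod 2).
  s_2 = 0 + 0 + 1 + 0 + 0 + 1 + 1 + 0 = 3 ≡ 1 (mod 2).
  s_3 = 0 + 1 + 1 + 0 + 1 + 1 + 1 + 0 = 5 ≡ 1 (mod 2).
  s_4 = 0 + 1 + 0 + 0 + 1 + 1 + 1 + 0 = 4 ≡ 0 (mod 2).
s = (1, 1, 1, 0)^T — this equals column 14 of H (binary 1110), so error is at position 14.
Correct: flip bit 14 of r = 001001001110110 to get c = 001001001110100.


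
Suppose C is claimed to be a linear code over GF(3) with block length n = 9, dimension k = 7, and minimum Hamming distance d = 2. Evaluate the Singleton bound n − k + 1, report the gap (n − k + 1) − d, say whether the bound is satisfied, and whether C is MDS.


Singleton RHS = n − k + 1 = 3, slack = 1, bound satisfied, not MDS.

Singleton bound: d ≤ n − k + 1.
Here n = 9, k = 7, so n − k + 1 = 3.
Given d = 2, check d ≤ 3: YES.
Slack = (n − k + 1) − d = 1.
The code is NOT MDS (slack = 1 > 0).
Description: the claimed parameters are [9, 7, 2]_3; such a code would be non-MDS.


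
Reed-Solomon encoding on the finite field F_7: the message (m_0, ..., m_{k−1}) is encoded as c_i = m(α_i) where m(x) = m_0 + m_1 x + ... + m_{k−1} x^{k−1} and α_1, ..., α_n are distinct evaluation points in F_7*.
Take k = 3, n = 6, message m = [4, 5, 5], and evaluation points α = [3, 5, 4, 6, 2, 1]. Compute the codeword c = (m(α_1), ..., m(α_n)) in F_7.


c = [1, 0, 6, 4, 6, 0]

Message polynomial: m(x) = 4 + 5·x + 5·x^2 (mod 7).
For each evaluation point α_i, compute m(α_i) mod 7:
  α_1 = 3: Horner steps 5 → 6 → 1, so m(3) = 1.
  α_2 = 5: Horner steps 5 → 2 → 0, so m(5) = 0.
  α_3 = 4: Horner steps 5 → 4 → 6, so m(4) = 6.
  α_4 = 6: Horner steps 5 → 0 → 4, so m(6) = 4.
  α_5 = 2: Horner steps 5 → 1 → 6, so m(2) = 6.
  α_6 = 1: Horner steps 5 → 3 → 0, so m(1) = 0.
Codeword c = [1, 0, 6, 4, 6, 0] ∈ F_7^6.


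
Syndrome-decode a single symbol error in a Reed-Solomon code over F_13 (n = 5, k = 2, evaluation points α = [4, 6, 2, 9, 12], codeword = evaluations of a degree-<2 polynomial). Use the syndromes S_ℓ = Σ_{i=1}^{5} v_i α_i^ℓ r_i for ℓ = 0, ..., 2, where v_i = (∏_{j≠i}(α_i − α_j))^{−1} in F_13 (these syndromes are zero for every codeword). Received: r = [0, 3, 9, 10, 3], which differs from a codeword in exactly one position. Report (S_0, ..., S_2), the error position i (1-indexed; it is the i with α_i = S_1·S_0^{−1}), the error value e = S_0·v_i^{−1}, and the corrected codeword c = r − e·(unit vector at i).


S = (12, 7, 3), error at position 2, error magnitude e = 12, c = [0, 4, 9, 10, 3].

Step 1: column multipliers v_i = (∏_{j≠i}(α_i − α_j))^{−1} mod 13.
  i = 1 (α = 4): (4−6)(4−2)(4−9)(4−12) = (−2)·2·(−5)·(−8) = −160 ≡ 9, so v_1 = 9^{−1} = 3 (mod 13).
  i = 2 (α = 6): (6−4)(6−2)(6−9)(6−12) = 2·4·(−3)·(−6) = 144 ≡ 1, so v_2 = 1^{−1} = 1 (mod 13).
  i = 3 (α = 2): (2−4)(2−6)(2−9)(2−12) = (−2)·(−4)·(−7)·(−10) = 560 ≡ 1, so v_3 = 1^{−1} = 1 (mod 13).
  i = 4 (α = 9): (9−4)(9−6)(9−2)(9−12) = 5·3·7·(−3) = −315 ≡ 10, so v_4 = 10^{−1} = 4 (mod 13).
  i = 5 (α = 12): (12−4)(12−6)(12−2)(12−9) = 8·6·10·3 = 1440 ≡ 10, so v_5 = 10^{−1} = 4 (mod 13).
  v = [3, 1, 1, 4, 4].
Step 2: syndromes of r = [0, 3, 9, 10, 3] (all sums mod 13).
  S_0 = Σ v_i r_i = 3·0 + 1·3 + 1·9 + 4·10 + 4·3 = 64 ≡ 12.
  S_1 = Σ v_i α_i r_i = 3·4·0 + 1·6·3 + 1·2·9 + 4·9·10 + 4·12·3 = 540 ≡ 7.
  α_i^2 mod 13 = [3, 10, 4, 3, 1].
  S_2 = Σ v_i α_i^2 r_i = 3·3·0 + 1·10·3 + 1·4·9 + 4·3·10 + 4·1·3 = 198 ≡ 3.
  S = (12, 7, 3) ≠ 0, so r is not a codeword (an error is present).
Step 3: locate the error. For a single error e at position i, S_ℓ = v_i·e·α_i^ℓ, so α_err = S_1/S_0.
  S_0^{−1} = 12^{−1} = 12 (mod 13), so α_err = 7·12 = 84 ≡ 6 = α_2. Error position i = 2.
  Consistency check: S_2/S_1 = 3·2 = 6 ≡ 6 = α_err ✓ (single-error assumption holds).
Step 4: error magnitude e = S_0/v_2 = S_0·∏_{j≠2}(α_2 − α_j) = 12·1 = 12 ≡ 12 (mod 13).
Step 5: correct position 2: c_2 = r_2 − e = 3 − 12 ≡ 4 (mod 13). Hence c = [0, 4, 9, 10, 3].
  Check: interpolating c through the α_i gives m(x) = 5 + 2·x (degree < 2) with m(α_i) = c_i for every i, so c is indeed a codeword.
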